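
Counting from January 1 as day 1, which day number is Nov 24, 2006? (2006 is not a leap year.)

Days in months before Nov: 31 + 28 + 31 + 30 + 31 + 30 + 31 + 31 + 30 + 31 = 304.
Plus 24 days into Nov → day 328.

328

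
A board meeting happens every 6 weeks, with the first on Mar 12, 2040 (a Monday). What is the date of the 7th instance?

The 7th occurrence is 6 intervals after the first: 6 × 42 = 252 days after Mar 12, 2040.
Mar has 31 days — 19 days to the end of Mar leaves 233.
Apr has 30 days (203 left).
May has 31 days (172 left).
Jun has 30 days (142 left).
Jul has 31 days (111 left).
Aug has 31 days (80 left).
Sep has 30 days (50 left).
Oct has 31 days (19 left).
19 days into Nov → Nov 19, 2040.

Nov 19, 2040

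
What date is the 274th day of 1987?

January has 31 days (274 − 31 = 243 remain).
February has 28 days (243 − 28 = 215 remain).
March has 31 days (215 − 31 = 184 remain).
April has 30 days (184 − 30 = 154 remain).
May has 31 days (154 − 31 = 123 remain).
June has 30 days (123 − 30 = 93 remain).
July has 31 days (93 − 31 = 62 remain).
August has 31 days (62 − 31 = 31 remain).
September has 30 days (31 − 30 = 1 remain).
1 into October → October 1.

1987-10-01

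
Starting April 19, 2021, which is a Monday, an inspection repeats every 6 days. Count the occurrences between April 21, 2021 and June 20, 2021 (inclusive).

Occurrences land 6·i days after April 19, 2021 for i = 0, 1, 2, …
April 21, 2021 is 2 days after the start; 2 ÷ 6 = 0 remainder 2; since the remainder is 2, round up to i = 1. First occurrence in the window: #2 on April 25, 2021 (1×6 = 6 days in).
June 20, 2021 is 62 days after the start; 62 ÷ 6 = 10 remainder 2. Last occurrence in the window: #11 on June 18, 2021.
Occurrences #2 through #11: 10 in total.

10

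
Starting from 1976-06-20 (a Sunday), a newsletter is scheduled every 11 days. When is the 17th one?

1976-12-13

The 17th occurrence is 16 intervals after the first: 16 × 11 = 176 days after 1976-06-20.
June has 30 days — 10 days to the end of June leaves 166.
July has 31 days (135 left).
August has 31 days (104 left).
September has 30 days (74 left).
October has 31 days (43 left).
November has 30 days (13 left).
13 days into December → 1976-12-13.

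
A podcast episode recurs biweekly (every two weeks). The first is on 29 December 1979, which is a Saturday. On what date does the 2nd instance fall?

The 2nd occurrence is 1 interval after the first: 1 × 14 = 14 days after 29 December 1979.
December has 31 days — 2 days to the end of December leaves 12.
12 days into January → 12 January 1980.

12 January 1980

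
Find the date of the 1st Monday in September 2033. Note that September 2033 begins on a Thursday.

September 2033 begins on a Thursday, so the first Monday is September 5 (4 days later).

5 September 2033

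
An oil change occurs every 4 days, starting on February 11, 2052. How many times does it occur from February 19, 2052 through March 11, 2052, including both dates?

Occurrences land 4·i days after February 11, 2052 for i = 0, 1, 2, …
February 19, 2052 is 8 days after the start; 8 ÷ 4 = 2 remainder 0. First occurrence in the window: #3 on February 19, 2052 (2×4 = 8 days in).
March 11, 2052 is 29 days after the start; 29 ÷ 4 = 7 remainder 1. Last occurrence in the window: #8 on March 10, 2052.
Occurrences #3 through #8: 6 in total.

6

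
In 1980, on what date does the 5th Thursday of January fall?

31 January 1980

January 1980 begins on a Tuesday, so the first Thursday is January 3 (2 days later).
The 5th Thursday is 4 weeks later: 3 + 28 = 31.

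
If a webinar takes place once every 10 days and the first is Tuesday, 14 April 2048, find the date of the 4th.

14 May 2048

The 4th occurrence is 3 intervals after the first: 3 × 10 = 30 days after 14 April 2048.
April has 30 days — 16 days to the end of April leaves 14.
14 days into May → 14 May 2048.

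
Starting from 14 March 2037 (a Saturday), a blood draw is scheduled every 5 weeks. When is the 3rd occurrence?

The 3rd occurrence is 2 intervals after the first: 2 × 35 = 70 days after 14 March 2037.
March has 31 days — 17 days to the end of March leaves 53.
April has 30 days (23 left).
23 days into May → 23 May 2037.

23 May 2037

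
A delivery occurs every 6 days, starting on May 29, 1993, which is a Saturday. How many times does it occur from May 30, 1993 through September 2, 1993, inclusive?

Occurrences land 6·i days after May 29, 1993 for i = 0, 1, 2, …
May 30, 1993 is 1 day after the start; 1 ÷ 6 = 0 remainder 1; since the remainder is 1, round up to i = 1. First occurrence in the window: #2 on June 4, 1993 (1×6 = 6 days in).
September 2, 1993 is 96 days after the start; 96 ÷ 6 = 16 remainder 0. Last occurrence in the window: #17 on September 2, 1993.
Occurrences #2 through #17: 16 in total.

16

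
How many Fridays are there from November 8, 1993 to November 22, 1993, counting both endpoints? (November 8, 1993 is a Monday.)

2

November 8, 1993 is a Monday; the first Friday on or after it is November 12, 1993 (4 days later).
From November 12, 1993 to November 22, 1993 is 22 − 12 = 10 days.
10 ÷ 7 = 1 full weeks with remainder 3, so 1 more Fridays after the first → 2.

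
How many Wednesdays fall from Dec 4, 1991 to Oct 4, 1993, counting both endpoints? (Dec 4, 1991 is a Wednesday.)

Dec 4, 1991 is a Wednesday; the first Wednesday on or after it is Dec 4, 1991.
From Dec 4, 1991 to Oct 4, 1993: 27 + 366 + 277 = 670 days (rest of 1991, 1992, to Oct 4, 1993 in 1993).
670 ÷ 7 = 95 full weeks with remainder 5, so 95 more Wednesdays after the first → 96.

96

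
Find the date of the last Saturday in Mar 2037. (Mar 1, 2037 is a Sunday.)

Mar 2037 begins on a Sunday, so the first Saturday is Mar 7 (6 days later).
Mar 2037 has 31 days. Adding weeks: 7, 14, 21, 28 — the last one ≤ 31 is the 28th.

Mar 28, 2037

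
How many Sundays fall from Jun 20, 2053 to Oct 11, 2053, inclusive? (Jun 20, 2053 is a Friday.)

Jun 20, 2053 is a Friday; the first Sunday on or after it is Jun 22, 2053 (2 days later).
From Jun 22, 2053 to Oct 11, 2053: 8 + 31 + 31 + 30 + 11 = 111 days (rest of Jun, Jul, Aug, Sep, Oct).
111 ÷ 7 = 15 full weeks with remainder 6, so 15 more Sundays after the first → 16.

16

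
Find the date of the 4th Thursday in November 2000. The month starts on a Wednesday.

November 2000 begins on a Wednesday, so the first Thursday is November 2 (1 day later).
The 4th Thursday is 3 weeks later: 2 + 21 = 23.

November 23, 2000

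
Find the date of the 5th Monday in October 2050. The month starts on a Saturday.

October 2050 begins on a Saturday, so the first Monday is October 3 (2 days later).
The 5th Monday is 4 weeks later: 3 + 28 = 31.

31 October 2050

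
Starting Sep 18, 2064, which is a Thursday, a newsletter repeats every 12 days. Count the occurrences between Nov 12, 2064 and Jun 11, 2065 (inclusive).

Occurrences land 12·i days after Sep 18, 2064 for i = 0, 1, 2, …
Nov 12, 2064 is 55 days after the start; 55 ÷ 12 = 4 remainder 7; since the remainder is 7, round up to i = 5. First occurrence in the window: #6 on Nov 17, 2064 (5×12 = 60 days in).
Jun 11, 2065 is 266 days after the start; 266 ÷ 12 = 22 remainder 2. Last occurrence in the window: #23 on Jun 9, 2065.
Occurrences #6 through #23: 18 in total.

18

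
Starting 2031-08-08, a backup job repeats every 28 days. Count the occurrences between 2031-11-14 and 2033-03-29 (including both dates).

Occurrences land 28·i days after 2031-08-08 for i = 0, 1, 2, …
2031-11-14 is 98 days after the start; 98 ÷ 28 = 3 remainder 14; since the remainder is 14, round up to i = 4. First occurrence in the window: #5 on 2031-11-28 (4×28 = 112 days in).
2033-03-29 is 599 days after the start; 599 ÷ 28 = 21 remainder 11. Last occurrence in the window: #22 on 2033-03-18.
Occurrences #5 through #22: 18 in total.

18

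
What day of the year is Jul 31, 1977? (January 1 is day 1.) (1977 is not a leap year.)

Days in months before Jul: 31 + 28 + 31 + 30 + 31 + 30 = 181.
Plus 31 days into Jul → day 212.

212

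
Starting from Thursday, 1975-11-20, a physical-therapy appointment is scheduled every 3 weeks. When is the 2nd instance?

The 2nd occurrence is 1 interval after the first: 1 × 21 = 21 days after 1975-11-20.
November has 30 days — 10 days to the end of November leaves 11.
11 days into December → 1975-12-11.

1975-12-11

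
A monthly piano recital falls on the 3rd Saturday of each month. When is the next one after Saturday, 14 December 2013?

December 2013 starts on a Sunday; its first Saturday is the 7th, so the 3rd Saturday is the 21st — 21 December 2013.
21 December 2013 is after 14 December 2013, so that is the next one.

21 December 2013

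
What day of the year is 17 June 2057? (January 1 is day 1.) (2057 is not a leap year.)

168

Days in months before June: 31 + 28 + 31 + 30 + 31 = 151.
Plus 17 days into June → day 168.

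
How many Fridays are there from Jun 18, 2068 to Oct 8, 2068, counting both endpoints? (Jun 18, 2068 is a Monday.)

Jun 18, 2068 is a Monday; the first Friday on or after it is Jun 22, 2068 (4 days later).
From Jun 22, 2068 to Oct 8, 2068: 8 + 31 + 31 + 30 + 8 = 108 days (rest of Jun, Jul, Aug, Sep, Oct).
108 ÷ 7 = 15 full weeks with remainder 3, so 15 more Fridays after the first → 16.

16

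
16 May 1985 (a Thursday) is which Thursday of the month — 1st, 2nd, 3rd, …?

Day 16 falls in week ⌈16/7⌉ of the month.
Days 1–7 hold the 1st Thursday, 8–14 the 2nd, 15–21 the 3rd, 22–28 the 4th, 29–31 the 5th.
16 is in the range for the 3rd.

3rd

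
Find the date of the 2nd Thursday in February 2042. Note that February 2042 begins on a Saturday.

2042-02-13

February 2042 begins on a Saturday, so the first Thursday is February 6 (5 days later).
The 2nd Thursday is 1 weeks later: 6 + 7 = 13.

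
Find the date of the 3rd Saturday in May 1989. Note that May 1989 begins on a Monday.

May 1989 begins on a Monday, so the first Saturday is May 6 (5 days later).
The 3rd Saturday is 2 weeks later: 6 + 14 = 20.

1989-05-20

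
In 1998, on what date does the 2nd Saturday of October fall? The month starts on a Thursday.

October 1998 begins on a Thursday, so the first Saturday is October 3 (2 days later).
The 2nd Saturday is 1 weeks later: 3 + 7 = 10.

10 October 1998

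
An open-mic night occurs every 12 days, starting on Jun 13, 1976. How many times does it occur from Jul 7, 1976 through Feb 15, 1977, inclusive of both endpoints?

19

Occurrences land 12·i days after Jun 13, 1976 for i = 0, 1, 2, …
Jul 7, 1976 is 24 days after the start; 24 ÷ 12 = 2 remainder 0. First occurrence in the window: #3 on Jul 7, 1976 (2×12 = 24 days in).
Feb 15, 1977 is 247 days after the start; 247 ÷ 12 = 20 remainder 7. Last occurrence in the window: #21 on Feb 8, 1977.
Occurrences #3 through #21: 19 in total.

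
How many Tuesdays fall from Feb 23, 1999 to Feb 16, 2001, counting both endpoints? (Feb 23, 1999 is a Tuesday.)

Feb 23, 1999 is a Tuesday; the first Tuesday on or after it is Feb 23, 1999.
From Feb 23, 1999 to Feb 16, 2001: 311 + 366 + 47 = 724 days (rest of 1999, 2000, to Feb 16, 2001 in 2001).
724 ÷ 7 = 103 full weeks with remainder 3, so 103 more Tuesdays after the first → 104.

104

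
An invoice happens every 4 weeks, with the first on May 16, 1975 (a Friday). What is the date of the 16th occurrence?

The 16th occurrence is 15 intervals after the first: 15 × 28 = 420 days after May 16, 1975.
May has 31 days — 15 days to the end of May leaves 405.
From end of May to end of 1975 is 214 days (191 left).
January has 31 days (160 left).
February has 29 days (131 left).
March has 31 days (100 left).
April has 30 days (70 left).
May has 31 days (39 left).
June has 30 days (9 left).
9 days into July → July 9, 1976.

July 9, 1976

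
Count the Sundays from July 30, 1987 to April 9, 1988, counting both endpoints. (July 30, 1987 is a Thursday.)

36

July 30, 1987 is a Thursday; the first Sunday on or after it is August 2, 1987 (3 days later).
From August 2, 1987 to April 9, 1988: 29 + 30 + 31 + 30 + 31 + 31 + 29 + 31 + 9 = 251 days (rest of August, September, October, November, December, January, February, March, April).
251 ÷ 7 = 35 full weeks with remainder 6, so 35 more Sundays after the first → 36.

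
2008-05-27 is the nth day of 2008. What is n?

Days in months before May: 31 + 29 + 31 + 30 = 121.
Plus 27 days into May → day 148.

148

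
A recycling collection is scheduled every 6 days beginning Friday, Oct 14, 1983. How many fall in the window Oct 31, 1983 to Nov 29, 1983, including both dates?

5

Occurrences land 6·i days after Oct 14, 1983 for i = 0, 1, 2, …
Oct 31, 1983 is 17 days after the start; 17 ÷ 6 = 2 remainder 5; since the remainder is 5, round up to i = 3. First occurrence in the window: #4 on Nov 1, 1983 (3×6 = 18 days in).
Nov 29, 1983 is 46 days after the start; 46 ÷ 6 = 7 remainder 4. Last occurrence in the window: #8 on Nov 25, 1983.
Occurrences #4 through #8: 5 in total.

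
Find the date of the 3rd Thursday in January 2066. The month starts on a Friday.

2066-01-21

January 2066 begins on a Friday, so the first Thursday is January 7 (6 days later).
The 3rd Thursday is 2 weeks later: 7 + 14 = 21.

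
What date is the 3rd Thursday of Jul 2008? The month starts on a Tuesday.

Jul 17, 2008

Jul 2008 begins on a Tuesday, so the first Thursday is Jul 3 (2 days later).
The 3rd Thursday is 2 weeks later: 3 + 14 = 17.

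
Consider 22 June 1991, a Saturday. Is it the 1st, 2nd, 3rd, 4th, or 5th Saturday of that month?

4th

Day 22 falls in week ⌈22/7⌉ of the month.
Days 1–7 hold the 1st Saturday, 8–14 the 2nd, 15–21 the 3rd, 22–28 the 4th, 29–31 the 5th.
22 is in the range for the 4th.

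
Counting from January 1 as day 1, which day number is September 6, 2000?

250

Days in months before September: 31 + 29 + 31 + 30 + 31 + 30 + 31 + 31 = 244.
Plus 6 days into September → day 250.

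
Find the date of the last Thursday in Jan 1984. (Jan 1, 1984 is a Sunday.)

Jan 26, 1984

Jan 1984 begins on a Sunday, so the first Thursday is Jan 5 (4 days later).
Jan 1984 has 31 days. Adding weeks: 5, 12, 19, 26 — the last one ≤ 31 is the 26th.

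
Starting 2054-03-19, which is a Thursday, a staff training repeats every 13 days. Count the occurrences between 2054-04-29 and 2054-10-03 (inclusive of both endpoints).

Occurrences land 13·i days after 2054-03-19 for i = 0, 1, 2, …
2054-04-29 is 41 days after the start; 41 ÷ 13 = 3 remainder 2; since the remainder is 2, round up to i = 4. First occurrence in the window: #5 on 2054-05-10 (4×13 = 52 days in).
2054-10-03 is 198 days after the start; 198 ÷ 13 = 15 remainder 3. Last occurrence in the window: #16 on 2054-09-30.
Occurrences #5 through #16: 12 in total.

12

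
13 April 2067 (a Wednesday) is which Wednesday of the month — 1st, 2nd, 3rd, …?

2nd

Day 13 falls in week ⌈13/7⌉ of the month.
Days 1–7 hold the 1st Wednesday, 8–14 the 2nd, 15–21 the 3rd, 22–28 the 4th, 29–31 the 5th.
13 is in the range for the 2nd.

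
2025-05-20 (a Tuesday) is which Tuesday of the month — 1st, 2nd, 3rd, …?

3rd

Day 20 falls in week ⌈20/7⌉ of the month.
Days 1–7 hold the 1st Tuesday, 8–14 the 2nd, 15–21 the 3rd, 22–28 the 4th, 29–31 the 5th.
20 is in the range for the 3rd.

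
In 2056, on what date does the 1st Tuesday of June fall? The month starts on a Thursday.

June 6, 2056

June 2056 begins on a Thursday, so the first Tuesday is June 6 (5 days later).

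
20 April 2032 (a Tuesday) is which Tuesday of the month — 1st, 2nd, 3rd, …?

3rd

Day 20 falls in week ⌈20/7⌉ of the month.
Days 1–7 hold the 1st Tuesday, 8–14 the 2nd, 15–21 the 3rd, 22–28 the 4th, 29–31 the 5th.
20 is in the range for the 3rd.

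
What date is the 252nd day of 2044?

8 September 2044

January has 31 days (252 − 31 = 221 remain).
February has 29 days (221 − 29 = 192 remain).
March has 31 days (192 − 31 = 161 remain).
April has 30 days (161 − 30 = 131 remain).
May has 31 days (131 − 31 = 100 remain).
June has 30 days (100 − 30 = 70 remain).
July has 31 days (70 − 31 = 39 remain).
August has 31 days (39 − 31 = 8 remain).
8 into September → September 8.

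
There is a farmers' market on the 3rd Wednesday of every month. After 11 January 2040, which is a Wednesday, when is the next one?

January 2040 starts on a Sunday; its first Wednesday is the 4th, so the 3rd Wednesday is the 18th — 18 January 2040.
18 January 2040 is after 11 January 2040, so that is the next one.

18 January 2040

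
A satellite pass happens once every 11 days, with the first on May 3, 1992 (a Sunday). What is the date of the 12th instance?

The 12th occurrence is 11 intervals after the first: 11 × 11 = 121 days after May 3, 1992.
May has 31 days — 28 days to the end of May leaves 93.
Jun has 30 days (63 left).
Jul has 31 days (32 left).
Aug has 31 days (1 left).
1 day into Sep → Sep 1, 1992.

Sep 1, 1992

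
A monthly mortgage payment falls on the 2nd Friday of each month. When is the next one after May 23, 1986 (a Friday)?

June 13, 1986

May 1986 starts on a Thursday; its first Friday is the 2nd, so the 2nd Friday is the 9th — May 9, 1986.
That is not after May 23, 1986, so look at June 1986.
June 1986 starts on a Sunday; its first Friday is the 6th, so the 2nd Friday is the 13th — June 13, 1986.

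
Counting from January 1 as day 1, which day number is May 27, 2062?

Days in months before May: 31 + 28 + 31 + 30 = 120.
Plus 27 days into May → day 147.

147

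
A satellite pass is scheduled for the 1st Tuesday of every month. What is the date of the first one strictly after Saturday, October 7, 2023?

October 2023 starts on a Sunday, so its 1st Tuesday is October 3, 2023 (2 days in).
That is not after October 7, 2023, so look at November 2023.
November 2023 starts on a Wednesday, so its 1st Tuesday is November 7, 2023 (6 days in).

November 7, 2023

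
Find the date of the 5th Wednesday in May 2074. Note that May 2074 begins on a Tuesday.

May 2074 begins on a Tuesday, so the first Wednesday is May 2 (1 day later).
The 5th Wednesday is 4 weeks later: 2 + 28 = 30.

May 30, 2074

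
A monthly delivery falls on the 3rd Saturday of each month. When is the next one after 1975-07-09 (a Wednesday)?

1975-07-19

July 1975 starts on a Tuesday; its first Saturday is the 5th, so the 3rd Saturday is the 19th — 1975-07-19.
1975-07-19 is after 1975-07-09, so that is the next one.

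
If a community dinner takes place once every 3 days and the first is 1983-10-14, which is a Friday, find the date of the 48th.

The 48th occurrence is 47 intervals after the first: 47 × 3 = 141 days after 1983-10-14.
October has 31 days — 17 days to the end of October leaves 124.
November has 30 days (94 left).
December has 31 days (63 left).
January has 31 days (32 left).
February has 29 days (3 left).
3 days into March → 1984-03-03.

1984-03-03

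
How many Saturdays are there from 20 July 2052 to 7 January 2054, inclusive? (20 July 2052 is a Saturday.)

20 July 2052 is a Saturday; the first Saturday on or after it is 20 July 2052.
From 20 July 2052 to 7 January 2054: 164 + 365 + 7 = 536 days (rest of 2052, 2053, to 7 January 2054 in 2054).
536 ÷ 7 = 76 full weeks with remainder 4, so 76 more Saturdays after the first → 77.

77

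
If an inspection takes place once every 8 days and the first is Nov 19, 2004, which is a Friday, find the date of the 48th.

The 48th occurrence is 47 intervals after the first: 47 × 8 = 376 days after Nov 19, 2004.
Nov has 30 days — 11 days to the end of Nov leaves 365.
Dec has 31 days (334 left).
Jan has 31 days (303 left).
Feb has 28 days (275 left).
Mar has 31 days (244 left).
Apr has 30 days (214 left).
May has 31 days (183 left).
Jun has 30 days (153 left).
Jul has 31 days (122 left).
Aug has 31 days (91 left).
Sep has 30 days (61 left).
Oct has 31 days (30 left).
30 days into Nov → Nov 30, 2005.

Nov 30, 2005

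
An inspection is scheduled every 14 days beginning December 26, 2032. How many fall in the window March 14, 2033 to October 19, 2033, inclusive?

Occurrences land 14·i days after December 26, 2032 for i = 0, 1, 2, …
March 14, 2033 is 78 days after the start; 78 ÷ 14 = 5 remainder 8; since the remainder is 8, round up to i = 6. First occurrence in the window: #7 on March 20, 2033 (6×14 = 84 days in).
October 19, 2033 is 297 days after the start; 297 ÷ 14 = 21 remainder 3. Last occurrence in the window: #22 on October 16, 2033.
Occurrences #7 through #22: 16 in total.

16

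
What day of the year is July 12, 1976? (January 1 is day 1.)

Days in months before July: 31 + 29 + 31 + 30 + 31 + 30 = 182.
Plus 12 days into July → day 194.

194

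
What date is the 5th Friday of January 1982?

January 29, 1982

January 1982 begins on a Friday, so the first Friday is January 1.
The 5th Friday is 4 weeks later: 1 + 28 = 29.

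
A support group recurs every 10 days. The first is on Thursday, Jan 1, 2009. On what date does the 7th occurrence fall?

The 7th occurrence is 6 intervals after the first: 6 × 10 = 60 days after Jan 1, 2009.
Jan has 31 days — 30 days to the end of Jan leaves 30.
Feb has 28 days (2 left).
2 days into Mar → Mar 2, 2009.

Mar 2, 2009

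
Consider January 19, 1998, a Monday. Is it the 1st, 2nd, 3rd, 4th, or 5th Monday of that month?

Day 19 falls in week ⌈19/7⌉ of the month.
Days 1–7 hold the 1st Monday, 8–14 the 2nd, 15–21 the 3rd, 22–28 the 4th, 29–31 the 5th.
19 is in the range for the 3rd.

3rd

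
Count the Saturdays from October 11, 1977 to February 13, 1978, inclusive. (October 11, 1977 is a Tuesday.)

18

October 11, 1977 is a Tuesday; the first Saturday on or after it is October 15, 1977 (4 days later).
From October 15, 1977 to February 13, 1978: 16 + 30 + 31 + 31 + 13 = 121 days (rest of October, November, December, January, February).
121 ÷ 7 = 17 full weeks with remainder 2, so 17 more Saturdays after the first → 18.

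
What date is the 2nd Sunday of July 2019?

July 2019 begins on a Monday, so the first Sunday is July 7 (6 days later).
The 2nd Sunday is 1 weeks later: 7 + 7 = 14.

2019-07-14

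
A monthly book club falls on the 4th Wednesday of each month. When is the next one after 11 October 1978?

October 1978 starts on a Sunday; its first Wednesday is the 4th, so the 4th Wednesday is the 25th — 25 October 1978.
25 October 1978 is after 11 October 1978, so that is the next one.

25 October 1978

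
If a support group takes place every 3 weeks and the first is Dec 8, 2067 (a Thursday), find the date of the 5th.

Mar 1, 2068

The 5th occurrence is 4 intervals after the first: 4 × 21 = 84 days after Dec 8, 2067.
Dec has 31 days — 23 days to the end of Dec leaves 61.
Jan has 31 days (30 left).
Feb has 29 days (1 left).
1 day into Mar → Mar 1, 2068.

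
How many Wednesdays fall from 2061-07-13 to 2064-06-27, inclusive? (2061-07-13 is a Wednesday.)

2061-07-13 is a Wednesday; the first Wednesday on or after it is 2061-07-13.
From 2061-07-13 to 2064-06-27: 171 + 365 + 365 + 179 = 1080 days (rest of 2061, 2062, 2063, to 2064-06-27 in 2064).
1080 ÷ 7 = 154 full weeks with remainder 2, so 154 more Wednesdays after the first → 155.

155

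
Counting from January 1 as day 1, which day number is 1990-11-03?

Days in months before November: 31 + 28 + 31 + 30 + 31 + 30 + 31 + 31 + 30 + 31 = 304.
Plus 3 days into November → day 307.

307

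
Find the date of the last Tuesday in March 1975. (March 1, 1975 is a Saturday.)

March 25, 1975

March 1975 begins on a Saturday, so the first Tuesday is March 4 (3 days later).
March 1975 has 31 days. Adding weeks: 4, 11, 18, 25 — the last one ≤ 31 is the 25th.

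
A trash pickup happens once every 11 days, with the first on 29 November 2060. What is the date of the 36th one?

19 December 2061

The 36th occurrence is 35 intervals after the first: 35 × 11 = 385 days after 29 November 2060.
November has 30 days — 1 day to the end of November leaves 384.
December has 31 days (353 left).
January has 31 days (322 left).
February has 28 days (294 left).
March has 31 days (263 left).
April has 30 days (233 left).
May has 31 days (202 left).
June has 30 days (172 left).
July has 31 days (141 left).
August has 31 days (110 left).
September has 30 days (80 left).
October has 31 days (49 left).
November has 30 days (19 left).
19 days into December → 19 December 2061.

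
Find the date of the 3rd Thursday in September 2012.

September 2012 begins on a Saturday, so the first Thursday is September 6 (5 days later).
The 3rd Thursday is 2 weeks later: 6 + 14 = 20.

2012-09-20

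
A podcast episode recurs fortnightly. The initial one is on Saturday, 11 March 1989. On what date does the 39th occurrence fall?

The 39th occurrence is 38 intervals after the first: 38 × 14 = 532 days after 11 March 1989.
March has 31 days — 20 days to the end of March leaves 512.
From end of March to end of 1989 is 275 days (237 left).
January has 31 days (206 left).
February has 28 days (178 left).
March has 31 days (147 left).
April has 30 days (117 left).
May has 31 days (86 left).
June has 30 days (56 left).
July has 31 days (25 left).
25 days into August → 25 August 1990.

25 August 1990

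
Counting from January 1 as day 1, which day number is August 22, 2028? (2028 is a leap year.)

235

Days in months before August: 31 + 29 + 31 + 30 + 31 + 30 + 31 = 213.
Plus 22 days into August → day 235.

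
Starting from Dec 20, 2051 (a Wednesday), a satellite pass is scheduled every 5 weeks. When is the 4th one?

The 4th occurrence is 3 intervals after the first: 3 × 35 = 105 days after Dec 20, 2051.
Dec has 31 days — 11 days to the end of Dec leaves 94.
Jan has 31 days (63 left).
Feb has 29 days (34 left).
Mar has 31 days (3 left).
3 days into Apr → Apr 3, 2052.

Apr 3, 2052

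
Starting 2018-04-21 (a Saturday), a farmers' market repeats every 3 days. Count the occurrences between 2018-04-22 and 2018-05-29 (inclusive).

12

Occurrences land 3·i days after 2018-04-21 for i = 0, 1, 2, …
2018-04-22 is 1 day after the start; 1 ÷ 3 = 0 remainder 1; since the remainder is 1, round up to i = 1. First occurrence in the window: #2 on 2018-04-24 (1×3 = 3 days in).
2018-05-29 is 38 days after the start; 38 ÷ 3 = 12 remainder 2. Last occurrence in the window: #13 on 2018-05-27.
Occurrences #2 through #13: 12 in total.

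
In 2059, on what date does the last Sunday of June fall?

June 29, 2059

June 2059 begins on a Sunday, so the first Sunday is June 1.
June 2059 has 30 days. Adding weeks: 1, 8, 15, 22, 29 — the last one ≤ 30 is the 29th.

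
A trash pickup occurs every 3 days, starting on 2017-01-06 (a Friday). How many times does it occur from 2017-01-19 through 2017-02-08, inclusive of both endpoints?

Occurrences land 3·i days after 2017-01-06 for i = 0, 1, 2, …
2017-01-19 is 13 days after the start; 13 ÷ 3 = 4 remainder 1; since the remainder is 1, round up to i = 5. First occurrence in the window: #6 on 2017-01-21 (5×3 = 15 days in).
2017-02-08 is 33 days after the start; 33 ÷ 3 = 11 remainder 0. Last occurrence in the window: #12 on 2017-02-08.
Occurrences #6 through #12: 7 in total.

7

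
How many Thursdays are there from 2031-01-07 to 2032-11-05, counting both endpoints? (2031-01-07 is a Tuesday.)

2031-01-07 is a Tuesday; the first Thursday on or after it is 2031-01-09 (2 days later).
From 2031-01-09 to 2032-11-05: 356 + 310 = 666 days (rest of 2031, to 2032-11-05 in 2032).
666 ÷ 7 = 95 full weeks with remainder 1, so 95 more Thursdays after the first → 96.

96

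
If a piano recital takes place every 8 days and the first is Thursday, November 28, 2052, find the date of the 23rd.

May 23, 2053

The 23rd occurrence is 22 intervals after the first: 22 × 8 = 176 days after November 28, 2052.
November has 30 days — 2 days to the end of November leaves 174.
December has 31 days (143 left).
January has 31 days (112 left).
February has 28 days (84 left).
March has 31 days (53 left).
April has 30 days (23 left).
23 days into May → May 23, 2053.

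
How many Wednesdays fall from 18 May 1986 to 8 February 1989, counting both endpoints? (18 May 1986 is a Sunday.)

18 May 1986 is a Sunday; the first Wednesday on or after it is 21 May 1986 (3 days later).
From 21 May 1986 to 8 February 1989: 224 + 365 + 366 + 39 = 994 days (rest of 1986, 1987, 1988, to 8 February 1989 in 1989).
994 ÷ 7 = 142 full weeks with remainder 0, so 142 more Wednesdays after the first → 143.

143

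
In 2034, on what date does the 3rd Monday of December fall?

The first Monday of December 2034 is December 4.
The 3rd Monday is 2 weeks later: 4 + 14 = 18.

December 18, 2034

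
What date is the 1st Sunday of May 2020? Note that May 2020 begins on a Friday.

May 2020 begins on a Friday, so the first Sunday is May 3 (2 days later).

2020-05-03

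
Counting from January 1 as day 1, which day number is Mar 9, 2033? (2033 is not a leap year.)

68

Days in months before Mar: 31 + 28 = 59.
Plus 9 days into Mar → day 68.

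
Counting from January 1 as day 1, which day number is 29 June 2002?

Days in months before June: 31 + 28 + 31 + 30 + 31 = 151.
Plus 29 days into June → day 180.

180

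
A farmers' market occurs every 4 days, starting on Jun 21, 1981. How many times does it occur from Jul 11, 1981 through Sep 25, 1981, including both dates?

Occurrences land 4·i days after Jun 21, 1981 for i = 0, 1, 2, …
Jul 11, 1981 is 20 days after the start; 20 ÷ 4 = 5 remainder 0. First occurrence in the window: #6 on Jul 11, 1981 (5×4 = 20 days in).
Sep 25, 1981 is 96 days after the start; 96 ÷ 4 = 24 remainder 0. Last occurrence in the window: #25 on Sep 25, 1981.
Occurrences #6 through #25: 20 in total.

20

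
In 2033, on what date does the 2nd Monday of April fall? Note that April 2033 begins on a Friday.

April 2033 begins on a Friday, so the first Monday is April 4 (3 days later).
The 2nd Monday is 1 weeks later: 4 + 7 = 11.

April 11, 2033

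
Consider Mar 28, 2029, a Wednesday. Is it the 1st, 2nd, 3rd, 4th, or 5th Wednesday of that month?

4th

Day 28 falls in week ⌈28/7⌉ of the month.
Days 1–7 hold the 1st Wednesday, 8–14 the 2nd, 15–21 the 3rd, 22–28 the 4th, 29–31 the 5th.
28 is in the range for the 4th.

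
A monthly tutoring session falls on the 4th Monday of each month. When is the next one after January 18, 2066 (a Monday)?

January 2066 starts on a Friday; its first Monday is the 4th, so the 4th Monday is the 25th — January 25, 2066.
January 25, 2066 is after January 18, 2066, so that is the next one.

January 25, 2066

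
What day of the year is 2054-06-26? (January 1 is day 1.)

Days in months before June: 31 + 28 + 31 + 30 + 31 = 151.
Plus 26 days into June → day 177.

177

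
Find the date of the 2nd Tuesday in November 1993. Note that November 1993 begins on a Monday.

November 1993 begins on a Monday, so the first Tuesday is November 2 (1 day later).
The 2nd Tuesday is 1 weeks later: 2 + 7 = 9.

November 9, 1993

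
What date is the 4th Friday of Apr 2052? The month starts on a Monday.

Apr 26, 2052

Apr 2052 begins on a Monday, so the first Friday is Apr 5 (4 days later).
The 4th Friday is 3 weeks later: 5 + 21 = 26.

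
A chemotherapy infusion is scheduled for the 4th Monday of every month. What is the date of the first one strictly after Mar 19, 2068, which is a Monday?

Mar 26, 2068

Mar 2068 starts on a Thursday; its first Monday is the 5th, so the 4th Monday is the 26th — Mar 26, 2068.
Mar 26, 2068 is after Mar 19, 2068, so that is the next one.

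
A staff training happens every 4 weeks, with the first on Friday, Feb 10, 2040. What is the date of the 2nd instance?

The 2nd occurrence is 1 interval after the first: 1 × 28 = 28 days after Feb 10, 2040.
Feb has 29 days — 19 days to the end of Feb leaves 9.
9 days into Mar → Mar 9, 2040.

Mar 9, 2040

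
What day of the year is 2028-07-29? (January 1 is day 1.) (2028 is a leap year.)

Days in months before July: 31 + 29 + 31 + 30 + 31 + 30 = 182.
Plus 29 days into July → day 211.

211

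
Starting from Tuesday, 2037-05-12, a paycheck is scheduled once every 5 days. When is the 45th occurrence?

The 45th occurrence is 44 intervals after the first: 44 × 5 = 220 days after 2037-05-12.
May has 31 days — 19 days to the end of May leaves 201.
June has 30 days (171 left).
July has 31 days (140 left).
August has 31 days (109 left).
September has 30 days (79 left).
October has 31 days (48 left).
November has 30 days (18 left).
18 days into December → 2037-12-18.

2037-12-18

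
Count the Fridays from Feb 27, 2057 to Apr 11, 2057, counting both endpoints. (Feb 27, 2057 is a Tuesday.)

Feb 27, 2057 is a Tuesday; the first Friday on or after it is Mar 2, 2057 (3 days later).
From Mar 2, 2057 to Apr 11, 2057: 29 + 11 = 40 days (rest of Mar, Apr).
40 ÷ 7 = 5 full weeks with remainder 5, so 5 more Fridays after the first → 6.

6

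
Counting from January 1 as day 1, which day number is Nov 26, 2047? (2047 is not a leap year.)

330

Days in months before Nov: 31 + 28 + 31 + 30 + 31 + 30 + 31 + 31 + 30 + 31 = 304.
Plus 26 days into Nov → day 330.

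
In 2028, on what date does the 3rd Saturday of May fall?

May 2028 begins on a Monday, so the first Saturday is May 6 (5 days later).
The 3rd Saturday is 2 weeks later: 6 + 14 = 20.

20 May 2028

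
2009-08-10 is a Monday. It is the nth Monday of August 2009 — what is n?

2nd

Day 10 falls in week ⌈10/7⌉ of the month.
Days 1–7 hold the 1st Monday, 8–14 the 2nd, 15–21 the 3rd, 22–28 the 4th, 29–31 the 5th.
10 is in the range for the 2nd.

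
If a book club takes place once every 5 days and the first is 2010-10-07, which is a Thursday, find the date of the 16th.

The 16th occurrence is 15 intervals after the first: 15 × 5 = 75 days after 2010-10-07.
October has 31 days — 24 days to the end of October leaves 51.
November has 30 days (21 left).
21 days into December → 2010-12-21.

2010-12-21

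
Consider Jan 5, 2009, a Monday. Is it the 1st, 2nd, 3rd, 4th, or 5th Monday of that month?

Day 5 falls in week ⌈5/7⌉ of the month.
Days 1–7 hold the 1st Monday, 8–14 the 2nd, 15–21 the 3rd, 22–28 the 4th, 29–31 the 5th.
5 is in the range for the 1st.

1st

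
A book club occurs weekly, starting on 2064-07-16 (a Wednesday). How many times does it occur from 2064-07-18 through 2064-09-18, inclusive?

Occurrences land 7·i days after 2064-07-16 for i = 0, 1, 2, …
2064-07-18 is 2 days after the start; 2 ÷ 7 = 0 remainder 2; since the remainder is 2, round up to i = 1. First occurrence in the window: #2 on 2064-07-23 (1×7 = 7 days in).
2064-09-18 is 64 days after the start; 64 ÷ 7 = 9 remainder 1. Last occurrence in the window: #10 on 2064-09-17.
Occurrences #2 through #10: 9 in total.

9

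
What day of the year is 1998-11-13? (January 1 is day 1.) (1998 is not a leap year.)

Days in months before November: 31 + 28 + 31 + 30 + 31 + 30 + 31 + 31 + 30 + 31 = 304.
Plus 13 days into November → day 317.

317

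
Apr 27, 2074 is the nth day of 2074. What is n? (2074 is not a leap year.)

117

Days in months before Apr: 31 + 28 + 31 = 90.
Plus 27 days into Apr → day 117.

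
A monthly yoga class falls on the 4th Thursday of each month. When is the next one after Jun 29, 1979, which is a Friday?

Jul 26, 1979

Jun 1979 starts on a Friday; its first Thursday is the 7th, so the 4th Thursday is the 28th — Jun 28, 1979.
That is not after Jun 29, 1979, so look at Jul 1979.
Jul 1979 starts on a Sunday; its first Thursday is the 5th, so the 4th Thursday is the 26th — Jul 26, 1979.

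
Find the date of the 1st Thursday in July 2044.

The first Thursday of July 2044 is July 7.

July 7, 2044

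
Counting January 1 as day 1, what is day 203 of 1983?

Jan has 31 days (203 − 31 = 172 remain).
Feb has 28 days (172 − 28 = 144 remain).
Mar has 31 days (144 − 31 = 113 remain).
Apr has 30 days (113 − 30 = 83 remain).
May has 31 days (83 − 31 = 52 remain).
Jun has 30 days (52 − 30 = 22 remain).
22 into Jul → Jul 22.

Jul 22, 1983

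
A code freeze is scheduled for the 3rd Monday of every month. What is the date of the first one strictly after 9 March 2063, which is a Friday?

19 March 2063

March 2063 starts on a Thursday; its first Monday is the 5th, so the 3rd Monday is the 19th — 19 March 2063.
19 March 2063 is after 9 March 2063, so that is the next one.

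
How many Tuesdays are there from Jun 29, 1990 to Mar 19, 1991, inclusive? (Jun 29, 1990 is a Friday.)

Jun 29, 1990 is a Friday; the first Tuesday on or after it is Jul 3, 1990 (4 days later).
From Jul 3, 1990 to Mar 19, 1991: 28 + 31 + 30 + 31 + 30 + 31 + 31 + 28 + 19 = 259 days (rest of Jul, Aug, Sep, Oct, Nov, Dec, Jan, Feb, Mar).
259 ÷ 7 = 37 full weeks with remainder 0, so 37 more Tuesdays after the first → 38.

38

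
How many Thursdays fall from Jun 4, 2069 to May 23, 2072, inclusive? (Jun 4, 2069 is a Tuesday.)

Jun 4, 2069 is a Tuesday; the first Thursday on or after it is Jun 6, 2069 (2 days later).
From Jun 6, 2069 to May 23, 2072: 208 + 365 + 365 + 144 = 1082 days (rest of 2069, 2070, 2071, to May 23, 2072 in 2072).
1082 ÷ 7 = 154 full weeks with remainder 4, so 154 more Thursdays after the first → 155.

155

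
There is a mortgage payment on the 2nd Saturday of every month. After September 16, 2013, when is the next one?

October 12, 2013

September 2013 starts on a Sunday; its first Saturday is the 7th, so the 2nd Saturday is the 14th — September 14, 2013.
That is not after September 16, 2013, so look at October 2013.
October 2013 starts on a Tuesday; its first Saturday is the 5th, so the 2nd Saturday is the 12th — October 12, 2013.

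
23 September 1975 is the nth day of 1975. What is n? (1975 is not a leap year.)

Days in months before September: 31 + 28 + 31 + 30 + 31 + 30 + 31 + 31 = 243.
Plus 23 days into September → day 266.

266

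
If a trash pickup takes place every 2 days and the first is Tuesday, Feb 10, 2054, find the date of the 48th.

The 48th occurrence is 47 intervals after the first: 47 × 2 = 94 days after Feb 10, 2054.
Feb has 28 days — 18 days to the end of Feb leaves 76.
Mar has 31 days (45 left).
Apr has 30 days (15 left).
15 days into May → May 15, 2054.

May 15, 2054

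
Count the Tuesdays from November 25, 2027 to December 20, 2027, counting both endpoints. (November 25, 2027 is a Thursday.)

3

November 25, 2027 is a Thursday; the first Tuesday on or after it is November 30, 2027 (5 days later).
From November 30, 2027 to December 20, 2027: 0 + 20 = 20 days (rest of November, December).
20 ÷ 7 = 2 full weeks with remainder 6, so 2 more Tuesdays after the first → 3.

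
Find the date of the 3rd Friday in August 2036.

August 15, 2036

The first Friday of August 2036 is August 1.
The 3rd Friday is 2 weeks later: 1 + 14 = 15.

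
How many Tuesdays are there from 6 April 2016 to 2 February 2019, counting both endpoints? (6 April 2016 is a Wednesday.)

147

6 April 2016 is a Wednesday; the first Tuesday on or after it is 12 April 2016 (6 days later).
From 12 April 2016 to 2 February 2019: 263 + 365 + 365 + 33 = 1026 days (rest of 2016, 2017, 2018, to 2 February 2019 in 2019).
1026 ÷ 7 = 146 full weeks with remainder 4, so 146 more Tuesdays after the first → 147.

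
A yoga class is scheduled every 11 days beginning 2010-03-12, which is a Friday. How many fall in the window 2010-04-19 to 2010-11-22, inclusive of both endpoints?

20

Occurrences land 11·i days after 2010-03-12 for i = 0, 1, 2, …
2010-04-19 is 38 days after the start; 38 ÷ 11 = 3 remainder 5; since the remainder is 5, round up to i = 4. First occurrence in the window: #5 on 2010-04-25 (4×11 = 44 days in).
2010-11-22 is 255 days after the start; 255 ÷ 11 = 23 remainder 2. Last occurrence in the window: #24 on 2010-11-20.
Occurrences #5 through #24: 20 in total.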